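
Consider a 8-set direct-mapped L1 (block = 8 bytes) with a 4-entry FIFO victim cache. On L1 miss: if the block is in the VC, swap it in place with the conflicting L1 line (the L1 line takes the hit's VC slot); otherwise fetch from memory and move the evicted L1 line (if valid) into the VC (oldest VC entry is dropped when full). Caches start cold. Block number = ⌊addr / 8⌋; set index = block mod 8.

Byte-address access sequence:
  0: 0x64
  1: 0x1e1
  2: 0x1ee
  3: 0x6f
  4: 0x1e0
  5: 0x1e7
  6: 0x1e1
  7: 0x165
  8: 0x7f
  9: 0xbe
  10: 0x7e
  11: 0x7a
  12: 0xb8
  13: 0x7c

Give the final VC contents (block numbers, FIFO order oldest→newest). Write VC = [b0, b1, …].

VC = [12, 61, 60, 23]

0: 0x64 (blk 12, set 4) → MISS  vc=[]
1: 0x1e1 (blk 60, set 4) → MISS  vc=[12]
2: 0x1ee (blk 61, set 5) → MISS  vc=[12]
3: 0x6f (blk 13, set 5) → MISS  vc=[12, 61]
4: 0x1e0 (blk 60, set 4) → L1-HIT  vc=[12, 61]
5: 0x1e7 (blk 60, set 4) → L1-HIT  vc=[12, 61]
6: 0x1e1 (blk 60, set 4) → L1-HIT  vc=[12, 61]
7: 0x165 (blk 44, set 4) → MISS  vc=[12, 61, 60]
8: 0x7f (blk 15, set 7) → MISS  vc=[12, 61, 60]
9: 0xbe (blk 23, set 7) → MISS  vc=[12, 61, 60, 15]
10: 0x7e (blk 15, set 7) → VC-HIT  vc=[12, 61, 60, 23]
11: 0x7a (blk 15, set 7) → L1-HIT  vc=[12, 61, 60, 23]
12: 0xb8 (blk 23, set 7) → VC-HIT  vc=[12, 61, 60, 15]
13: 0x7c (blk 15, set 7) → VC-HIT  vc=[12, 61, 60, 23]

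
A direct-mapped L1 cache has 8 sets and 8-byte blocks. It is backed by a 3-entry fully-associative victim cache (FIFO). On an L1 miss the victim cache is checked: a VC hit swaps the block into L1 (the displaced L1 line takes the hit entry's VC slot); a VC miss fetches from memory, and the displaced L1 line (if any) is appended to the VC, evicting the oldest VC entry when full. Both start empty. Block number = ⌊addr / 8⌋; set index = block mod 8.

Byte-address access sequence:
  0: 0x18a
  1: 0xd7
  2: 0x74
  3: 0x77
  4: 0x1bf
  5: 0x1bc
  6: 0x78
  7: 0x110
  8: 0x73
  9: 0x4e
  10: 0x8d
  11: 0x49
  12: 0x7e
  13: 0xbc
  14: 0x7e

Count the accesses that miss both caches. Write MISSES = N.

#0 0x18a→b49/s1 MISS; vc=[]
#1 0xd7→b26/s2 MISS; vc=[]
#2 0x74→b14/s6 MISS; vc=[]
#3 0x77→b14/s6 L1-HIT; vc=[]
#4 0x1bf→b55/s7 MISS; vc=[]
#5 0x1bc→b55/s7 L1-HIT; vc=[]
#6 0x78→b15/s7 MISS; vc=[55]
#7 0x110→b34/s2 MISS; vc=[55,26]
#8 0x73→b14/s6 L1-HIT; vc=[55,26]
#9 0x4e→b9/s1 MISS; vc=[55,26,49]
#10 0x8d→b17/s1 MISS; vc=[26,49,9]
#11 0x49→b9/s1 VC-HIT; vc=[26,49,17]
#12 0x7e→b15/s7 L1-HIT; vc=[26,49,17]
#13 0xbc→b23/s7 MISS; vc=[49,17,15]
#14 0x7e→b15/s7 VC-HIT; vc=[49,17,23]

MISSES = 9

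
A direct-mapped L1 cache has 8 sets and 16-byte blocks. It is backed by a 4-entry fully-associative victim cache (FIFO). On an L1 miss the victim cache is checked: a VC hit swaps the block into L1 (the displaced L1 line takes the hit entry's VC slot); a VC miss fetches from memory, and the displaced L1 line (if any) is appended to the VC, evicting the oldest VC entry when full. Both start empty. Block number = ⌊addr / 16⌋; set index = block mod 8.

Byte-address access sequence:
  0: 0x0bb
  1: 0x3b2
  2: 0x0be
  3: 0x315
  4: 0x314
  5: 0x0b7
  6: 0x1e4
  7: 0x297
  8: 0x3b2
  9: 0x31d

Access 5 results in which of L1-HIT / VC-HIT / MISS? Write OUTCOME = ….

#0 0xbb→b11/s3 MISS; vc=[]
#1 0x3b2→b59/s3 MISS; vc=[11]
#2 0xbe→b11/s3 VC-HIT; vc=[59]
#3 0x315→b49/s1 MISS; vc=[59]
#4 0x314→b49/s1 L1-HIT; vc=[59]
#5 0xb7→b11/s3 L1-HIT; vc=[59]
#6 0x1e4→b30/s6 MISS; vc=[59]
#7 0x297→b41/s1 MISS; vc=[59,49]
#8 0x3b2→b59/s3 VC-HIT; vc=[11,49]
#9 0x31d→b49/s1 VC-HIT; vc=[11,41]

OUTCOME = L1-HIT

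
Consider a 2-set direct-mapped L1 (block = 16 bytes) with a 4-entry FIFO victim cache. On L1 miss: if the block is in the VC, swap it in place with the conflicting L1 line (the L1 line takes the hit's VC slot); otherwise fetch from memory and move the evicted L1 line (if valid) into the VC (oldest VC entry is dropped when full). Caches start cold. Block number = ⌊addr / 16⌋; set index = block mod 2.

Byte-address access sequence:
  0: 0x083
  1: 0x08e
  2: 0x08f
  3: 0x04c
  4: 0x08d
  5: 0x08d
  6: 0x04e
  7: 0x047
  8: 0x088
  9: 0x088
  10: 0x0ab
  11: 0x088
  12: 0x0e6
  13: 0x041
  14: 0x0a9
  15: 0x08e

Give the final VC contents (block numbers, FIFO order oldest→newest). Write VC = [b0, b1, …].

0: 0x83 (blk 8, set 0) → MISS  vc=[]
1: 0x8e (blk 8, set 0) → L1-HIT  vc=[]
2: 0x8f (blk 8, set 0) → L1-HIT  vc=[]
3: 0x4c (blk 4, set 0) → MISS  vc=[8]
4: 0x8d (blk 8, set 0) → VC-HIT  vc=[4]
5: 0x8d (blk 8, set 0) → L1-HIT  vc=[4]
6: 0x4e (blk 4, set 0) → VC-HIT  vc=[8]
7: 0x47 (blk 4, set 0) → L1-HIT  vc=[8]
8: 0x88 (blk 8, set 0) → VC-HIT  vc=[4]
9: 0x88 (blk 8, set 0) → L1-HIT  vc=[4]
10: 0xab (blk 10, set 0) → MISS  vc=[4, 8]
11: 0x88 (blk 8, set 0) → VC-HIT  vc=[4, 10]
12: 0xe6 (blk 14, set 0) → MISS  vc=[4, 10, 8]
13: 0x41 (blk 4, set 0) → VC-HIT  vc=[14, 10, 8]
14: 0xa9 (blk 10, set 0) → VC-HIT  vc=[14, 4, 8]
15: 0x8e (blk 8, set 0) → VC-HIT  vc=[14, 4, 10]

VC = [14, 4, 10]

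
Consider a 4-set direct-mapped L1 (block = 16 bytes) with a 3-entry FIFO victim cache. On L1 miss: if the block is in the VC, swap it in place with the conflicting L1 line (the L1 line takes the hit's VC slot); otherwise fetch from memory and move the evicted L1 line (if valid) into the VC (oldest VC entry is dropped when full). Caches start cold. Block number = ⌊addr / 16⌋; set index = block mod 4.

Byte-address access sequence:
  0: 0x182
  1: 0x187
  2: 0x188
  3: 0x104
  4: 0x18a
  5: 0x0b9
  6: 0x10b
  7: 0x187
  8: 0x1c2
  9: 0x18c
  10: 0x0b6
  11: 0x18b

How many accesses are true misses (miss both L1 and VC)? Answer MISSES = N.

MISSES = 4

0: 0x182 (blk 24, set 0) → MISS  vc=[]
1: 0x187 (blk 24, set 0) → L1-HIT  vc=[]
2: 0x188 (blk 24, set 0) → L1-HIT  vc=[]
3: 0x104 (blk 16, set 0) → MISS  vc=[24]
4: 0x18a (blk 24, set 0) → VC-HIT  vc=[16]
5: 0xb9 (blk 11, set 3) → MISS  vc=[16]
6: 0x10b (blk 16, set 0) → VC-HIT  vc=[24]
7: 0x187 (blk 24, set 0) → VC-HIT  vc=[16]
8: 0x1c2 (blk 28, set 0) → MISS  vc=[16, 24]
9: 0x18c (blk 24, set 0) → VC-HIT  vc=[16, 28]
10: 0xb6 (blk 11, set 3) → L1-HIT  vc=[16, 28]
11: 0x18b (blk 24, set 0) → L1-HIT  vc=[16, 28]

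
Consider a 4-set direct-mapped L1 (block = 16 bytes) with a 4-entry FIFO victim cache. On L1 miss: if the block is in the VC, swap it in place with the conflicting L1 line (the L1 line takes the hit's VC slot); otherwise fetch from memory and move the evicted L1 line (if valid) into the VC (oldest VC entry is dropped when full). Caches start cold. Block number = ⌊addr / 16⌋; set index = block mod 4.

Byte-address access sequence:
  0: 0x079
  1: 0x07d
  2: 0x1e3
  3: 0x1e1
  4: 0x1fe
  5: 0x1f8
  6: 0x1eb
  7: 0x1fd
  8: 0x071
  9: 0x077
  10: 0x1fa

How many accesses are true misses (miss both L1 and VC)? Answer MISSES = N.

#0 0x79→b7/s3 MISS; vc=[]
#1 0x7d→b7/s3 L1-HIT; vc=[]
#2 0x1e3→b30/s2 MISS; vc=[]
#3 0x1e1→b30/s2 L1-HIT; vc=[]
#4 0x1fe→b31/s3 MISS; vc=[7]
#5 0x1f8→b31/s3 L1-HIT; vc=[7]
#6 0x1eb→b30/s2 L1-HIT; vc=[7]
#7 0x1fd→b31/s3 L1-HIT; vc=[7]
#8 0x71→b7/s3 VC-HIT; vc=[31]
#9 0x77→b7/s3 L1-HIT; vc=[31]
#10 0x1fa→b31/s3 VC-HIT; vc=[7]

MISSES = 3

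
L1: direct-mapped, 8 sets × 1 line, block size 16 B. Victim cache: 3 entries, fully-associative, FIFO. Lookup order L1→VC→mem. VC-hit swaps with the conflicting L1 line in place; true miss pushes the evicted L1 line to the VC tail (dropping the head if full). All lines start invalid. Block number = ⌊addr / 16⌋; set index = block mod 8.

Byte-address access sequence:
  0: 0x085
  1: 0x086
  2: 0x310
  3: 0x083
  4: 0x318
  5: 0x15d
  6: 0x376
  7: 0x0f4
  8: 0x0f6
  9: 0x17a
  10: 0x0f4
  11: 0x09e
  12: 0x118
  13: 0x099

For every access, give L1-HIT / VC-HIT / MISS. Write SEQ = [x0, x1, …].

SEQ = [MISS, L1-HIT, MISS, L1-HIT, L1-HIT, MISS, MISS, MISS, L1-HIT, MISS, VC-HIT, MISS, MISS, VC-HIT]

  [0] addr=0x85 blk=8 s=0: MISS | VC []
  [1] addr=0x86 blk=8 s=0: L1-HIT | VC []
  [2] addr=0x310 blk=49 s=1: MISS | VC []
  [3] addr=0x83 blk=8 s=0: L1-HIT | VC []
  [4] addr=0x318 blk=49 s=1: L1-HIT | VC []
  [5] addr=0x15d blk=21 s=5: MISS | VC []
  [6] addr=0x376 blk=55 s=7: MISS | VC []
  [7] addr=0xf4 blk=15 s=7: MISS | VC [55]
  [8] addr=0xf6 blk=15 s=7: L1-HIT | VC [55]
  [9] addr=0x17a blk=23 s=7: MISS | VC [55, 15]
  [10] addr=0xf4 blk=15 s=7: VC-HIT | VC [55, 23]
  [11] addr=0x9e blk=9 s=1: MISS | VC [55, 23, 49]
  [12] addr=0x118 blk=17 s=1: MISS | VC [23, 49, 9]
  [13] addr=0x99 blk=9 s=1: VC-HIT | VC [23, 49, 17]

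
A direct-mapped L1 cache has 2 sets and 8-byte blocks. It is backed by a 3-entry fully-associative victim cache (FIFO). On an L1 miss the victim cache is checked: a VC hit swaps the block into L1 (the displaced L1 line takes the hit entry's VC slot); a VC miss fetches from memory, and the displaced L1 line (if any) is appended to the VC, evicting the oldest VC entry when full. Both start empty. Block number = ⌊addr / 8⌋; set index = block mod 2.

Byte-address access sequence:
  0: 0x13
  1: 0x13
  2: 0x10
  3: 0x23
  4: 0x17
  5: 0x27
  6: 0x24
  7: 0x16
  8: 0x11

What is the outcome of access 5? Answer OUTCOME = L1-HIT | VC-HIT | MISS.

OUTCOME = VC-HIT

0: 0x13 (blk 2, set 0) → MISS  vc=[]
1: 0x13 (blk 2, set 0) → L1-HIT  vc=[]
2: 0x10 (blk 2, set 0) → L1-HIT  vc=[]
3: 0x23 (blk 4, set 0) → MISS  vc=[2]
4: 0x17 (blk 2, set 0) → VC-HIT  vc=[4]
5: 0x27 (blk 4, set 0) → VC-HIT  vc=[2]
6: 0x24 (blk 4, set 0) → L1-HIT  vc=[2]
7: 0x16 (blk 2, set 0) → VC-HIT  vc=[4]
8: 0x11 (blk 2, set 0) → L1-HIT  vc=[4]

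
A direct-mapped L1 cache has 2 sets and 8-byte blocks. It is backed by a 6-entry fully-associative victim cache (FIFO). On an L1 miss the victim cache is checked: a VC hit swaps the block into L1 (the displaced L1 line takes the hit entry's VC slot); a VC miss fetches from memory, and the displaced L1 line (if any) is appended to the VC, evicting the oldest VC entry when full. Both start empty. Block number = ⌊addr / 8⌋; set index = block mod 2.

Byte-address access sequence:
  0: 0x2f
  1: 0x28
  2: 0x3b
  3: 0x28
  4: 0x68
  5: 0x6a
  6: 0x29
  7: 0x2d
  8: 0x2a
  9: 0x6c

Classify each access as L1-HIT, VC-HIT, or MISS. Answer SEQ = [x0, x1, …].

0: 0x2f (blk 5, set 1) → MISS  vc=[]
1: 0x28 (blk 5, set 1) → L1-HIT  vc=[]
2: 0x3b (blk 7, set 1) → MISS  vc=[5]
3: 0x28 (blk 5, set 1) → VC-HIT  vc=[7]
4: 0x68 (blk 13, set 1) → MISS  vc=[7, 5]
5: 0x6a (blk 13, set 1) → L1-HIT  vc=[7, 5]
6: 0x29 (blk 5, set 1) → VC-HIT  vc=[7, 13]
7: 0x2d (blk 5, set 1) → L1-HIT  vc=[7, 13]
8: 0x2a (blk 5, set 1) → L1-HIT  vc=[7, 13]
9: 0x6c (blk 13, set 1) → VC-HIT  vc=[7, 5]

SEQ = [MISS, L1-HIT, MISS, VC-HIT, MISS, L1-HIT, VC-HIT, L1-HIT, L1-HIT, VC-HIT]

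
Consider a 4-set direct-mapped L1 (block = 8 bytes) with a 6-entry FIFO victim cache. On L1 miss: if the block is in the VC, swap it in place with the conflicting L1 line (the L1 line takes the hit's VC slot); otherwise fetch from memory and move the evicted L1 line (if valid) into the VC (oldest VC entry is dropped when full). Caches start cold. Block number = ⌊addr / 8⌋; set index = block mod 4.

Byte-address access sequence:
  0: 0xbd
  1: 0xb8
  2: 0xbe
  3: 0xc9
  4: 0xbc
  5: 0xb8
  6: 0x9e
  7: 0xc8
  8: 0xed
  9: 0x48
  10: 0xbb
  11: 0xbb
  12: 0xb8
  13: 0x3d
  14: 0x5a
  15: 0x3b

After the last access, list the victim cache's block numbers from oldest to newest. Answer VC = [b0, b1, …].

VC = [19, 25, 29, 23, 11]

0: 0xbd (blk 23, set 3) → MISS  vc=[]
1: 0xb8 (blk 23, set 3) → L1-HIT  vc=[]
2: 0xbe (blk 23, set 3) → L1-HIT  vc=[]
3: 0xc9 (blk 25, set 1) → MISS  vc=[]
4: 0xbc (blk 23, set 3) → L1-HIT  vc=[]
5: 0xb8 (blk 23, set 3) → L1-HIT  vc=[]
6: 0x9e (blk 19, set 3) → MISS  vc=[23]
7: 0xc8 (blk 25, set 1) → L1-HIT  vc=[23]
8: 0xed (blk 29, set 1) → MISS  vc=[23, 25]
9: 0x48 (blk 9, set 1) → MISS  vc=[23, 25, 29]
10: 0xbb (blk 23, set 3) → VC-HIT  vc=[19, 25, 29]
11: 0xbb (blk 23, set 3) → L1-HIT  vc=[19, 25, 29]
12: 0xb8 (blk 23, set 3) → L1-HIT  vc=[19, 25, 29]
13: 0x3d (blk 7, set 3) → MISS  vc=[19, 25, 29, 23]
14: 0x5a (blk 11, set 3) → MISS  vc=[19, 25, 29, 23, 7]
15: 0x3b (blk 7, set 3) → VC-HIT  vc=[19, 25, 29, 23, 11]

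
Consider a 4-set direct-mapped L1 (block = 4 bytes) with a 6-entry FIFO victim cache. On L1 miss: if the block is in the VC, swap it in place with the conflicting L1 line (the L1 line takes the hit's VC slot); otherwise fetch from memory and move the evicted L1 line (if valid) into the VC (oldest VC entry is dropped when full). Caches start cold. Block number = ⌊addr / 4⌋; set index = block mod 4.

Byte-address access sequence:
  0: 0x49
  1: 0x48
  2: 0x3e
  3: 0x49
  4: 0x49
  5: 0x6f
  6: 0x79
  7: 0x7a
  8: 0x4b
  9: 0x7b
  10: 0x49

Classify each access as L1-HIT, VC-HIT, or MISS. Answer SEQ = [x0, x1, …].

#0 0x49→b18/s2 MISS; vc=[]
#1 0x48→b18/s2 L1-HIT; vc=[]
#2 0x3e→b15/s3 MISS; vc=[]
#3 0x49→b18/s2 L1-HIT; vc=[]
#4 0x49→b18/s2 L1-HIT; vc=[]
#5 0x6f→b27/s3 MISS; vc=[15]
#6 0x79→b30/s2 MISS; vc=[15,18]
#7 0x7a→b30/s2 L1-HIT; vc=[15,18]
#8 0x4b→b18/s2 VC-HIT; vc=[15,30]
#9 0x7b→b30/s2 VC-HIT; vc=[15,18]
#10 0x49→b18/s2 VC-HIT; vc=[15,30]

SEQ = [MISS, L1-HIT, MISS, L1-HIT, L1-HIT, MISS, MISS, L1-HIT, VC-HIT, VC-HIT, VC-HIT]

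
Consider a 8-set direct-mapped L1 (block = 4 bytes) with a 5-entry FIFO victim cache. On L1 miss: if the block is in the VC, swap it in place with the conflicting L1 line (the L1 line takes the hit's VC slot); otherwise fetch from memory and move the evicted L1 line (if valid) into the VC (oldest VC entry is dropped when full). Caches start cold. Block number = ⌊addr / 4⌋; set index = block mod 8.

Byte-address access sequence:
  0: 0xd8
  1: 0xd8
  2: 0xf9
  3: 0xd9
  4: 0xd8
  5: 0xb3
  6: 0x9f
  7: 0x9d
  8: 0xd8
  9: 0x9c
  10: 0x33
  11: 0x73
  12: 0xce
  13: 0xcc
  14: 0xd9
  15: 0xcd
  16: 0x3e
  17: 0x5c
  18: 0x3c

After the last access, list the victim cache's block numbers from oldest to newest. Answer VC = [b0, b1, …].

#0 0xd8→b54/s6 MISS; vc=[]
#1 0xd8→b54/s6 L1-HIT; vc=[]
#2 0xf9→b62/s6 MISS; vc=[54]
#3 0xd9→b54/s6 VC-HIT; vc=[62]
#4 0xd8→b54/s6 L1-HIT; vc=[62]
#5 0xb3→b44/s4 MISS; vc=[62]
#6 0x9f→b39/s7 MISS; vc=[62]
#7 0x9d→b39/s7 L1-HIT; vc=[62]
#8 0xd8→b54/s6 L1-HIT; vc=[62]
#9 0x9c→b39/s7 L1-HIT; vc=[62]
#10 0x33→b12/s4 MISS; vc=[62,44]
#11 0x73→b28/s4 MISS; vc=[62,44,12]
#12 0xce→b51/s3 MISS; vc=[62,44,12]
#13 0xcc→b51/s3 L1-HIT; vc=[62,44,12]
#14 0xd9→b54/s6 L1-HIT; vc=[62,44,12]
#15 0xcd→b51/s3 L1-HIT; vc=[62,44,12]
#16 0x3e→b15/s7 MISS; vc=[62,44,12,39]
#17 0x5c→b23/s7 MISS; vc=[62,44,12,39,15]
#18 0x3c→b15/s7 VC-HIT; vc=[62,44,12,39,23]

VC = [62, 44, 12, 39, 23]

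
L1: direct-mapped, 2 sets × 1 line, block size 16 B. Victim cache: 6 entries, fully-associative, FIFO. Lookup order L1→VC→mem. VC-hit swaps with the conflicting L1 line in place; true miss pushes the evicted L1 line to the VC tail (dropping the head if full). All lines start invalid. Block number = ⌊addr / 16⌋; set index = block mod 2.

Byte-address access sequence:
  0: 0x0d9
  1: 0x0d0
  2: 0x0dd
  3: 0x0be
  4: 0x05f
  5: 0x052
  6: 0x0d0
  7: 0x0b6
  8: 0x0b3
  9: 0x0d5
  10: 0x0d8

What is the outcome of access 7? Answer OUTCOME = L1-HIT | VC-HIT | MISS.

#0 0xd9→b13/s1 MISS; vc=[]
#1 0xd0→b13/s1 L1-HIT; vc=[]
#2 0xdd→b13/s1 L1-HIT; vc=[]
#3 0xbe→b11/s1 MISS; vc=[13]
#4 0x5f→b5/s1 MISS; vc=[13,11]
#5 0x52→b5/s1 L1-HIT; vc=[13,11]
#6 0xd0→b13/s1 VC-HIT; vc=[5,11]
#7 0xb6→b11/s1 VC-HIT; vc=[5,13]
#8 0xb3→b11/s1 L1-HIT; vc=[5,13]
#9 0xd5→b13/s1 VC-HIT; vc=[5,11]
#10 0xd8→b13/s1 L1-HIT; vc=[5,11]

OUTCOME = VC-HIT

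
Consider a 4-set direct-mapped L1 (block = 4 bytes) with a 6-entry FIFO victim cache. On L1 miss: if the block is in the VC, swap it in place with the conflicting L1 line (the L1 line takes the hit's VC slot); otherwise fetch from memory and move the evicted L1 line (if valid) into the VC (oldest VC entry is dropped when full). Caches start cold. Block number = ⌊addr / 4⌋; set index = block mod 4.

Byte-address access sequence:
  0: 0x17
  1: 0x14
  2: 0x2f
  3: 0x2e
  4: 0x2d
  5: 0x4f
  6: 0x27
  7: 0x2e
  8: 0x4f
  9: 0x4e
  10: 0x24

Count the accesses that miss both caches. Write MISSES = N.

MISSES = 4

  [0] addr=0x17 blk=5 s=1: MISS | VC []
  [1] addr=0x14 blk=5 s=1: L1-HIT | VC []
  [2] addr=0x2f blk=11 s=3: MISS | VC []
  [3] addr=0x2e blk=11 s=3: L1-HIT | VC []
  [4] addr=0x2d blk=11 s=3: L1-HIT | VC []
  [5] addr=0x4f blk=19 s=3: MISS | VC [11]
  [6] addr=0x27 blk=9 s=1: MISS | VC [11, 5]
  [7] addr=0x2e blk=11 s=3: VC-HIT | VC [19, 5]
  [8] addr=0x4f blk=19 s=3: VC-HIT | VC [11, 5]
  [9] addr=0x4e blk=19 s=3: L1-HIT | VC [11, 5]
  [10] addr=0x24 blk=9 s=1: L1-HIT | VC [11, 5]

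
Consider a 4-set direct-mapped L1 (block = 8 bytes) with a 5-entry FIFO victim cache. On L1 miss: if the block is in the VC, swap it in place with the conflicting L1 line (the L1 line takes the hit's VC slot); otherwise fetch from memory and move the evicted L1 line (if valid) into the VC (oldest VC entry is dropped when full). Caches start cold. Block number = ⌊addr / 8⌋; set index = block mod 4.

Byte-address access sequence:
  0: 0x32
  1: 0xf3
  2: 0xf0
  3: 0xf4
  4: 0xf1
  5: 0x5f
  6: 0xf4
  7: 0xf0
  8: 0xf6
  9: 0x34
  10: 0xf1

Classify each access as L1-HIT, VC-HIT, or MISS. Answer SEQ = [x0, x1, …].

SEQ = [MISS, MISS, L1-HIT, L1-HIT, L1-HIT, MISS, L1-HIT, L1-HIT, L1-HIT, VC-HIT, VC-HIT]

#0 0x32→b6/s2 MISS; vc=[]
#1 0xf3→b30/s2 MISS; vc=[6]
#2 0xf0→b30/s2 L1-HIT; vc=[6]
#3 0xf4→b30/s2 L1-HIT; vc=[6]
#4 0xf1→b30/s2 L1-HIT; vc=[6]
#5 0x5f→b11/s3 MISS; vc=[6]
#6 0xf4→b30/s2 L1-HIT; vc=[6]
#7 0xf0→b30/s2 L1-HIT; vc=[6]
#8 0xf6→b30/s2 L1-HIT; vc=[6]
#9 0x34→b6/s2 VC-HIT; vc=[30]
#10 0xf1→b30/s2 VC-HIT; vc=[6]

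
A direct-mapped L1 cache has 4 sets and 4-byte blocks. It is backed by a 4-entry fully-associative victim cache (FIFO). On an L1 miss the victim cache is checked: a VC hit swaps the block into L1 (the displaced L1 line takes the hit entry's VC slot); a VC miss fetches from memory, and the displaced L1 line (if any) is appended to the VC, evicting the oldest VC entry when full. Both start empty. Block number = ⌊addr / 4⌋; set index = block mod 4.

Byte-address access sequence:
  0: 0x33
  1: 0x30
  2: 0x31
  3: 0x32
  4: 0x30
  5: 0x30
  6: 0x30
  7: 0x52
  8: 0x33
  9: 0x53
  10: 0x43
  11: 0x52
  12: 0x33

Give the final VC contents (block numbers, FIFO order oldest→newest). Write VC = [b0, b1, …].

  [0] addr=0x33 blk=12 s=0: MISS | VC []
  [1] addr=0x30 blk=12 s=0: L1-HIT | VC []
  [2] addr=0x31 blk=12 s=0: L1-HIT | VC []
  [3] addr=0x32 blk=12 s=0: L1-HIT | VC []
  [4] addr=0x30 blk=12 s=0: L1-HIT | VC []
  [5] addr=0x30 blk=12 s=0: L1-HIT | VC []
  [6] addr=0x30 blk=12 s=0: L1-HIT | VC []
  [7] addr=0x52 blk=20 s=0: MISS | VC [12]
  [8] addr=0x33 blk=12 s=0: VC-HIT | VC [20]
  [9] addr=0x53 blk=20 s=0: VC-HIT | VC [12]
  [10] addr=0x43 blk=16 s=0: MISS | VC [12, 20]
  [11] addr=0x52 blk=20 s=0: VC-HIT | VC [12, 16]
  [12] addr=0x33 blk=12 s=0: VC-HIT | VC [20, 16]

VC = [20, 16]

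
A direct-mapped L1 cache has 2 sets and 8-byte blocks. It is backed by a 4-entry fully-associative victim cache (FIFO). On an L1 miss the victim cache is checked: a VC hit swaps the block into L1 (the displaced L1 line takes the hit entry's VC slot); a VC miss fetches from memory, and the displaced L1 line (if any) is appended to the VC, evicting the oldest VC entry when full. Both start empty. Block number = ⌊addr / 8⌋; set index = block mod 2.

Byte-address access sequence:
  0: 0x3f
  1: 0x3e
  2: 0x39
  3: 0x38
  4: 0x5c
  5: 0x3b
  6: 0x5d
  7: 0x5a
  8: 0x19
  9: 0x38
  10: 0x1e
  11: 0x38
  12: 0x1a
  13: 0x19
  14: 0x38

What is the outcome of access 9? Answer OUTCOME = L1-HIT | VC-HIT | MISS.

#0 0x3f→b7/s1 MISS; vc=[]
#1 0x3e→b7/s1 L1-HIT; vc=[]
#2 0x39→b7/s1 L1-HIT; vc=[]
#3 0x38→b7/s1 L1-HIT; vc=[]
#4 0x5c→b11/s1 MISS; vc=[7]
#5 0x3b→b7/s1 VC-HIT; vc=[11]
#6 0x5d→b11/s1 VC-HIT; vc=[7]
#7 0x5a→b11/s1 L1-HIT; vc=[7]
#8 0x19→b3/s1 MISS; vc=[7,11]
#9 0x38→b7/s1 VC-HIT; vc=[3,11]
#10 0x1e→b3/s1 VC-HIT; vc=[7,11]
#11 0x38→b7/s1 VC-HIT; vc=[3,11]
#12 0x1a→b3/s1 VC-HIT; vc=[7,11]
#13 0x19→b3/s1 L1-HIT; vc=[7,11]
#14 0x38→b7/s1 VC-HIT; vc=[3,11]

OUTCOME = VC-HIT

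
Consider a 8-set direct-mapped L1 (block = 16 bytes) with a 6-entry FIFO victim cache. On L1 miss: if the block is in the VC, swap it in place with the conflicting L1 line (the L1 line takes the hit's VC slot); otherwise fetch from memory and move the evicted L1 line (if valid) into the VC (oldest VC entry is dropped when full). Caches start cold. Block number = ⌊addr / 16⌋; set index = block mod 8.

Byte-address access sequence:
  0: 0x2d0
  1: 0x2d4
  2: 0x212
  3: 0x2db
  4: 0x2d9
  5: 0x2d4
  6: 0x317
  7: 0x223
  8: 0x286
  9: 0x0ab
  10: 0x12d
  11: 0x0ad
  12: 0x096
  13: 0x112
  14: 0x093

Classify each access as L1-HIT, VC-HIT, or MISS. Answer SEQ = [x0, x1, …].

  [0] addr=0x2d0 blk=45 s=5: MISS | VC []
  [1] addr=0x2d4 blk=45 s=5: L1-HIT | VC []
  [2] addr=0x212 blk=33 s=1: MISS | VC []
  [3] addr=0x2db blk=45 s=5: L1-HIT | VC []
  [4] addr=0x2d9 blk=45 s=5: L1-HIT | VC []
  [5] addr=0x2d4 blk=45 s=5: L1-HIT | VC []
  [6] addr=0x317 blk=49 s=1: MISS | VC [33]
  [7] addr=0x223 blk=34 s=2: MISS | VC [33]
  [8] addr=0x286 blk=40 s=0: MISS | VC [33]
  [9] addr=0xab blk=10 s=2: MISS | VC [33, 34]
  [10] addr=0x12d blk=18 s=2: MISS | VC [33, 34, 10]
  [11] addr=0xad blk=10 s=2: VC-HIT | VC [33, 34, 18]
  [12] addr=0x96 blk=9 s=1: MISS | VC [33, 34, 18, 49]
  [13] addr=0x112 blk=17 s=1: MISS | VC [33, 34, 18, 49, 9]
  [14] addr=0x93 blk=9 s=1: VC-HIT | VC [33, 34, 18, 49, 17]

SEQ = [MISS, L1-HIT, MISS, L1-HIT, L1-HIT, L1-HIT, MISS, MISS, MISS, MISS, MISS, VC-HIT, MISS, MISS, VC-HIT]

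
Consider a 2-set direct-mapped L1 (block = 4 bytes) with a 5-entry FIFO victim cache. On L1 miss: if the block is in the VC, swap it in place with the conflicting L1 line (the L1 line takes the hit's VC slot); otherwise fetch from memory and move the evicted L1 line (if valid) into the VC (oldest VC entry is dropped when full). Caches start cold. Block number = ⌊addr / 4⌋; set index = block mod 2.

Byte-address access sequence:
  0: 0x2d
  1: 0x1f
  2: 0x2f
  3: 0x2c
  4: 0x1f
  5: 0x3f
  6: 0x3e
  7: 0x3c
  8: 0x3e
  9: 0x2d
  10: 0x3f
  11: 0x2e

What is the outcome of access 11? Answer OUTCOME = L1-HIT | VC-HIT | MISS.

OUTCOME = VC-HIT

  [0] addr=0x2d blk=11 s=1: MISS | VC []
  [1] addr=0x1f blk=7 s=1: MISS | VC [11]
  [2] addr=0x2f blk=11 s=1: VC-HIT | VC [7]
  [3] addr=0x2c blk=11 s=1: L1-HIT | VC [7]
  [4] addr=0x1f blk=7 s=1: VC-HIT | VC [11]
  [5] addr=0x3f blk=15 s=1: MISS | VC [11, 7]
  [6] addr=0x3e blk=15 s=1: L1-HIT | VC [11, 7]
  [7] addr=0x3c blk=15 s=1: L1-HIT | VC [11, 7]
  [8] addr=0x3e blk=15 s=1: L1-HIT | VC [11, 7]
  [9] addr=0x2d blk=11 s=1: VC-HIT | VC [15, 7]
  [10] addr=0x3f blk=15 s=1: VC-HIT | VC [11, 7]
  [11] addr=0x2e blk=11 s=1: VC-HIT | VC [15, 7]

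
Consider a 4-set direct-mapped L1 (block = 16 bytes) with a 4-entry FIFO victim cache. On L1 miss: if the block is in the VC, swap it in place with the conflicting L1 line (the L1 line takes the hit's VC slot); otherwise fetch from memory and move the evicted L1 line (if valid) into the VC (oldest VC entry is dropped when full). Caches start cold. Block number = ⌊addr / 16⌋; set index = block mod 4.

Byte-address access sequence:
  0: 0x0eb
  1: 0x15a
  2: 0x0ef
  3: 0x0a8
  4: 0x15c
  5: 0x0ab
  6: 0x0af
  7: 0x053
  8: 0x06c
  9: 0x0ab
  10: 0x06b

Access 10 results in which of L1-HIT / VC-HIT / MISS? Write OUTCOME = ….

OUTCOME = VC-HIT

0: 0xeb (blk 14, set 2) → MISS  vc=[]
1: 0x15a (blk 21, set 1) → MISS  vc=[]
2: 0xef (blk 14, set 2) → L1-HIT  vc=[]
3: 0xa8 (blk 10, set 2) → MISS  vc=[14]
4: 0x15c (blk 21, set 1) → L1-HIT  vc=[14]
5: 0xab (blk 10, set 2) → L1-HIT  vc=[14]
6: 0xaf (blk 10, set 2) → L1-HIT  vc=[14]
7: 0x53 (blk 5, set 1) → MISS  vc=[14, 21]
8: 0x6c (blk 6, set 2) → MISS  vc=[14, 21, 10]
9: 0xab (blk 10, set 2) → VC-HIT  vc=[14, 21, 6]
10: 0x6b (blk 6, set 2) → VC-HIT  vc=[14, 21, 10]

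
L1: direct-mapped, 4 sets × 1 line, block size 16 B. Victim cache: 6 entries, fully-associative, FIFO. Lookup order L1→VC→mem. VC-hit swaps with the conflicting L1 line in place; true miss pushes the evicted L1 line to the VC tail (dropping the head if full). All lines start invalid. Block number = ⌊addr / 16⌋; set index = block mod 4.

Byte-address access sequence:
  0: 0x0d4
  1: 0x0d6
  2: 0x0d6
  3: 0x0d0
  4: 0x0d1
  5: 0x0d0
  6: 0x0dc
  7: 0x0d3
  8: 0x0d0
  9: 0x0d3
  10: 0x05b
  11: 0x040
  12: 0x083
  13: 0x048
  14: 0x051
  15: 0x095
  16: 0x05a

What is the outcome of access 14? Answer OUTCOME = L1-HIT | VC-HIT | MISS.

OUTCOME = L1-HIT

  [0] addr=0xd4 blk=13 s=1: MISS | VC []
  [1] addr=0xd6 blk=13 s=1: L1-HIT | VC []
  [2] addr=0xd6 blk=13 s=1: L1-HIT | VC []
  [3] addr=0xd0 blk=13 s=1: L1-HIT | VC []
  [4] addr=0xd1 blk=13 s=1: L1-HIT | VC []
  [5] addr=0xd0 blk=13 s=1: L1-HIT | VC []
  [6] addr=0xdc blk=13 s=1: L1-HIT | VC []
  [7] addr=0xd3 blk=13 s=1: L1-HIT | VC []
  [8] addr=0xd0 blk=13 s=1: L1-HIT | VC []
  [9] addr=0xd3 blk=13 s=1: L1-HIT | VC []
  [10] addr=0x5b blk=5 s=1: MISS | VC [13]
  [11] addr=0x40 blk=4 s=0: MISS | VC [13]
  [12] addr=0x83 blk=8 s=0: MISS | VC [13, 4]
  [13] addr=0x48 blk=4 s=0: VC-HIT | VC [13, 8]
  [14] addr=0x51 blk=5 s=1: L1-HIT | VC [13, 8]
  [15] addr=0x95 blk=9 s=1: MISS | VC [13, 8, 5]
  [16] addr=0x5a blk=5 s=1: VC-HIT | VC [13, 8, 9]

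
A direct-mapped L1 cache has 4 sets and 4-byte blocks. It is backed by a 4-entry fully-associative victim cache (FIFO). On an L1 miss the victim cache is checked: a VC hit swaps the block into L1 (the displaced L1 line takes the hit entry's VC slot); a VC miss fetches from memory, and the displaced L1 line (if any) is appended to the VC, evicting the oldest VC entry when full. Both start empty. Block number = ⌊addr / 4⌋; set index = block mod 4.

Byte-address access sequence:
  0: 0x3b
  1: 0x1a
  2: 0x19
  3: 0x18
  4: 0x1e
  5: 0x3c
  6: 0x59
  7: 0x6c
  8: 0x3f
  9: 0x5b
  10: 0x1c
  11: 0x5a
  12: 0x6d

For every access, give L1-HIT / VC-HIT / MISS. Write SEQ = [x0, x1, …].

0: 0x3b (blk 14, set 2) → MISS  vc=[]
1: 0x1a (blk 6, set 2) → MISS  vc=[14]
2: 0x19 (blk 6, set 2) → L1-HIT  vc=[14]
3: 0x18 (blk 6, set 2) → L1-HIT  vc=[14]
4: 0x1e (blk 7, set 3) → MISS  vc=[14]
5: 0x3c (blk 15, set 3) → MISS  vc=[14, 7]
6: 0x59 (blk 22, set 2) → MISS  vc=[14, 7, 6]
7: 0x6c (blk 27, set 3) → MISS  vc=[14, 7, 6, 15]
8: 0x3f (blk 15, set 3) → VC-HIT  vc=[14, 7, 6, 27]
9: 0x5b (blk 22, set 2) → L1-HIT  vc=[14, 7, 6, 27]
10: 0x1c (blk 7, set 3) → VC-HIT  vc=[14, 15, 6, 27]
11: 0x5a (blk 22, set 2) → L1-HIT  vc=[14, 15, 6, 27]
12: 0x6d (blk 27, set 3) → VC-HIT  vc=[14, 15, 6, 7]

SEQ = [MISS, MISS, L1-HIT, L1-HIT, MISS, MISS, MISS, MISS, VC-HIT, L1-HIT, VC-HIT, L1-HIT, VC-HIT]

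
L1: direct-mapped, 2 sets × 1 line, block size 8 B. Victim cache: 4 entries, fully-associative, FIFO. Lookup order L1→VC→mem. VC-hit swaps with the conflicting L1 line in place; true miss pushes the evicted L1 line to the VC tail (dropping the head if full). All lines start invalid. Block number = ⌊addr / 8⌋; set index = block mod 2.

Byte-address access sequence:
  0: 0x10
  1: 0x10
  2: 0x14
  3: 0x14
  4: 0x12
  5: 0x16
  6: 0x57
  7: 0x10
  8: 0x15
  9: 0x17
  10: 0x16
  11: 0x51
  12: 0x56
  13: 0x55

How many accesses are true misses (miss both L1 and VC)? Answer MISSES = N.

MISSES = 2

0: 0x10 (blk 2, set 0) → MISS  vc=[]
1: 0x10 (blk 2, set 0) → L1-HIT  vc=[]
2: 0x14 (blk 2, set 0) → L1-HIT  vc=[]
3: 0x14 (blk 2, set 0) → L1-HIT  vc=[]
4: 0x12 (blk 2, set 0) → L1-HIT  vc=[]
5: 0x16 (blk 2, set 0) → L1-HIT  vc=[]
6: 0x57 (blk 10, set 0) → MISS  vc=[2]
7: 0x10 (blk 2, set 0) → VC-HIT  vc=[10]
8: 0x15 (blk 2, set 0) → L1-HIT  vc=[10]
9: 0x17 (blk 2, set 0) → L1-HIT  vc=[10]
10: 0x16 (blk 2, set 0) → L1-HIT  vc=[10]
11: 0x51 (blk 10, set 0) → VC-HIT  vc=[2]
12: 0x56 (blk 10, set 0) → L1-HIT  vc=[2]
13: 0x55 (blk 10, set 0) → L1-HIT  vc=[2]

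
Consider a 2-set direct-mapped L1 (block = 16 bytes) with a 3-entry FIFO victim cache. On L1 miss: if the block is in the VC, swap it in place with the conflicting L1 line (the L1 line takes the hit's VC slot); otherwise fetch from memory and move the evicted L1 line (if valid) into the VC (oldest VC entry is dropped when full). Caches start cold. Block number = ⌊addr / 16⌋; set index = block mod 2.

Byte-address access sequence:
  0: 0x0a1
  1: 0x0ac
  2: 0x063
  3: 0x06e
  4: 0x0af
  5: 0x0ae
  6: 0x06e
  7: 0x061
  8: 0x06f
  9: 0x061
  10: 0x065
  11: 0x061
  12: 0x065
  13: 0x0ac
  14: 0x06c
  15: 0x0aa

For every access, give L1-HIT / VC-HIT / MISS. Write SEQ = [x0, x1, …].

SEQ = [MISS, L1-HIT, MISS, L1-HIT, VC-HIT, L1-HIT, VC-HIT, L1-HIT, L1-HIT, L1-HIT, L1-HIT, L1-HIT, L1-HIT, VC-HIT, VC-HIT, VC-HIT]

  [0] addr=0xa1 blk=10 s=0: MISS | VC []
  [1] addr=0xac blk=10 s=0: L1-HIT | VC []
  [2] addr=0x63 blk=6 s=0: MISS | VC [10]
  [3] addr=0x6e blk=6 s=0: L1-HIT | VC [10]
  [4] addr=0xaf blk=10 s=0: VC-HIT | VC [6]
  [5] addr=0xae blk=10 s=0: L1-HIT | VC [6]
  [6] addr=0x6e blk=6 s=0: VC-HIT | VC [10]
  [7] addr=0x61 blk=6 s=0: L1-HIT | VC [10]
  [8] addr=0x6f blk=6 s=0: L1-HIT | VC [10]
  [9] addr=0x61 blk=6 s=0: L1-HIT | VC [10]
  [10] addr=0x65 blk=6 s=0: L1-HIT | VC [10]
  [11] addr=0x61 blk=6 s=0: L1-HIT | VC [10]
  [12] addr=0x65 blk=6 s=0: L1-HIT | VC [10]
  [13] addr=0xac blk=10 s=0: VC-HIT | VC [6]
  [14] addr=0x6c blk=6 s=0: VC-HIT | VC [10]
  [15] addr=0xaa blk=10 s=0: VC-HIT | VC [6]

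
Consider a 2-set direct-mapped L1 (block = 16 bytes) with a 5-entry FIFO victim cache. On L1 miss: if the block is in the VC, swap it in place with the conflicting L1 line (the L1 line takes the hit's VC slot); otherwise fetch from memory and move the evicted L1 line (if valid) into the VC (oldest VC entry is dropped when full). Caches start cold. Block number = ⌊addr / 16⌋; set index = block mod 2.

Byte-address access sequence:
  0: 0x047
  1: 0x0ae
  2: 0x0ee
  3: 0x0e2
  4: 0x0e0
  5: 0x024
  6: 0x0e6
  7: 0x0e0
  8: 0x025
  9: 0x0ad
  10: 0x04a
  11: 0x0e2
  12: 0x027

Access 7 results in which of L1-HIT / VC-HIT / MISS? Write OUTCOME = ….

OUTCOME = L1-HIT

0: 0x47 (blk 4, set 0) → MISS  vc=[]
1: 0xae (blk 10, set 0) → MISS  vc=[4]
2: 0xee (blk 14, set 0) → MISS  vc=[4, 10]
3: 0xe2 (blk 14, set 0) → L1-HIT  vc=[4, 10]
4: 0xe0 (blk 14, set 0) → L1-HIT  vc=[4, 10]
5: 0x24 (blk 2, set 0) → MISS  vc=[4, 10, 14]
6: 0xe6 (blk 14, set 0) → VC-HIT  vc=[4, 10, 2]
7: 0xe0 (blk 14, set 0) → L1-HIT  vc=[4, 10, 2]
8: 0x25 (blk 2, set 0) → VC-HIT  vc=[4, 10, 14]
9: 0xad (blk 10, set 0) → VC-HIT  vc=[4, 2, 14]
10: 0x4a (blk 4, set 0) → VC-HIT  vc=[10, 2, 14]
11: 0xe2 (blk 14, set 0) → VC-HIT  vc=[10, 2, 4]
12: 0x27 (blk 2, set 0) → VC-HIT  vc=[10, 14, 4]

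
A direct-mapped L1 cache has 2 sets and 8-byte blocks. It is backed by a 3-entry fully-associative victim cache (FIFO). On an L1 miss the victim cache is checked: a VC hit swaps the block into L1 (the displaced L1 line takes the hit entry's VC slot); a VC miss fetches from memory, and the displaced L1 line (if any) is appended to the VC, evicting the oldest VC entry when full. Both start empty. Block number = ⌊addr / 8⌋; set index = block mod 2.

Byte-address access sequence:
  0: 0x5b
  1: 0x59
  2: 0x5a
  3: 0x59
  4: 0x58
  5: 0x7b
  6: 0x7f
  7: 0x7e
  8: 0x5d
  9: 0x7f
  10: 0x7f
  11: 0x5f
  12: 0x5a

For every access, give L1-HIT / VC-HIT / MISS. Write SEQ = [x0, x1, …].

0: 0x5b (blk 11, set 1) → MISS  vc=[]
1: 0x59 (blk 11, set 1) → L1-HIT  vc=[]
2: 0x5a (blk 11, set 1) → L1-HIT  vc=[]
3: 0x59 (blk 11, set 1) → L1-HIT  vc=[]
4: 0x58 (blk 11, set 1) → L1-HIT  vc=[]
5: 0x7b (blk 15, set 1) → MISS  vc=[11]
6: 0x7f (blk 15, set 1) → L1-HIT  vc=[11]
7: 0x7e (blk 15, set 1) → L1-HIT  vc=[11]
8: 0x5d (blk 11, set 1) → VC-HIT  vc=[15]
9: 0x7f (blk 15, set 1) → VC-HIT  vc=[11]
10: 0x7f (blk 15, set 1) → L1-HIT  vc=[11]
11: 0x5f (blk 11, set 1) → VC-HIT  vc=[15]
12: 0x5a (blk 11, set 1) → L1-HIT  vc=[15]

SEQ = [MISS, L1-HIT, L1-HIT, L1-HIT, L1-HIT, MISS, L1-HIT, L1-HIT, VC-HIT, VC-HIT, L1-HIT, VC-HIT, L1-HIT]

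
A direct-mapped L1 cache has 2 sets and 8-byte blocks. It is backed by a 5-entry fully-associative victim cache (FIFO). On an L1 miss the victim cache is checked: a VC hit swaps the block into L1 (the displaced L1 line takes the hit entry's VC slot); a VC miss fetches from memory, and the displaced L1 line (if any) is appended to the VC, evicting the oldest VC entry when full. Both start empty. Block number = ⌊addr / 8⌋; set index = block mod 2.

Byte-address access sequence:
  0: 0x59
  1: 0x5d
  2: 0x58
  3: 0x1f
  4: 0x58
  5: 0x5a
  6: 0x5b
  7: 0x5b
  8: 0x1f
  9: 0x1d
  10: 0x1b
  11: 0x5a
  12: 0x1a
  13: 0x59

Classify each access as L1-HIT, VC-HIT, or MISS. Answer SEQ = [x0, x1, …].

0: 0x59 (blk 11, set 1) → MISS  vc=[]
1: 0x5d (blk 11, set 1) → L1-HIT  vc=[]
2: 0x58 (blk 11, set 1) → L1-HIT  vc=[]
3: 0x1f (blk 3, set 1) → MISS  vc=[11]
4: 0x58 (blk 11, set 1) → VC-HIT  vc=[3]
5: 0x5a (blk 11, set 1) → L1-HIT  vc=[3]
6: 0x5b (blk 11, set 1) → L1-HIT  vc=[3]
7: 0x5b (blk 11, set 1) → L1-HIT  vc=[3]
8: 0x1f (blk 3, set 1) → VC-HIT  vc=[11]
9: 0x1d (blk 3, set 1) → L1-HIT  vc=[11]
10: 0x1b (blk 3, set 1) → L1-HIT  vc=[11]
11: 0x5a (blk 11, set 1) → VC-HIT  vc=[3]
12: 0x1a (blk 3, set 1) → VC-HIT  vc=[11]
13: 0x59 (blk 11, set 1) → VC-HIT  vc=[3]

SEQ = [MISS, L1-HIT, L1-HIT, MISS, VC-HIT, L1-HIT, L1-HIT, L1-HIT, VC-HIT, L1-HIT, L1-HIT, VC-HIT, VC-HIT, VC-HIT]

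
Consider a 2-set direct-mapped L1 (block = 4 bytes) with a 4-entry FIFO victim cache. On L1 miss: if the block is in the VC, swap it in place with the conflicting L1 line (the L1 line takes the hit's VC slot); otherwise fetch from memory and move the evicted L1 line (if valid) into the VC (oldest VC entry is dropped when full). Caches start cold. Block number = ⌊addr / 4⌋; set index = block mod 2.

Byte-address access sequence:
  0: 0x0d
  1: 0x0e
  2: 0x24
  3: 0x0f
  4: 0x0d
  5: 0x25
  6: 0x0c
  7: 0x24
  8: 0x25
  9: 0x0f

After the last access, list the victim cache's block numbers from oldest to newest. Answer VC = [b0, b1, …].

0: 0xd (blk 3, set 1) → MISS  vc=[]
1: 0xe (blk 3, set 1) → L1-HIT  vc=[]
2: 0x24 (blk 9, set 1) → MISS  vc=[3]
3: 0xf (blk 3, set 1) → VC-HIT  vc=[9]
4: 0xd (blk 3, set 1) → L1-HIT  vc=[9]
5: 0x25 (blk 9, set 1) → VC-HIT  vc=[3]
6: 0xc (blk 3, set 1) → VC-HIT  vc=[9]
7: 0x24 (blk 9, set 1) → VC-HIT  vc=[3]
8: 0x25 (blk 9, set 1) → L1-HIT  vc=[3]
9: 0xf (blk 3, set 1) → VC-HIT  vc=[9]

VC = [9]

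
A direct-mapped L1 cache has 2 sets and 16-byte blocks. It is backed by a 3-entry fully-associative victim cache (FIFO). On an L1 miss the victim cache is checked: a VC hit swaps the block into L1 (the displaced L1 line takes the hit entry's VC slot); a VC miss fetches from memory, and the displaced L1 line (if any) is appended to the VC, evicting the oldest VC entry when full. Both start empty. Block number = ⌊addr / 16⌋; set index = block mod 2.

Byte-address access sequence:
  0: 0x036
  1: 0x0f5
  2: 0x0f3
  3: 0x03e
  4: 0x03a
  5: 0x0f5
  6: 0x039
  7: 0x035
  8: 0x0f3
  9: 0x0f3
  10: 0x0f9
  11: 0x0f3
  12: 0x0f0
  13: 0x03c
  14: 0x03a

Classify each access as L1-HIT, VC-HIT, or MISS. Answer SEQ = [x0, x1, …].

SEQ = [MISS, MISS, L1-HIT, VC-HIT, L1-HIT, VC-HIT, VC-HIT, L1-HIT, VC-HIT, L1-HIT, L1-HIT, L1-HIT, L1-HIT, VC-HIT, L1-HIT]

0: 0x36 (blk 3, set 1) → MISS  vc=[]
1: 0xf5 (blk 15, set 1) → MISS  vc=[3]
2: 0xf3 (blk 15, set 1) → L1-HIT  vc=[3]
3: 0x3e (blk 3, set 1) → VC-HIT  vc=[15]
4: 0x3a (blk 3, set 1) → L1-HIT  vc=[15]
5: 0xf5 (blk 15, set 1) → VC-HIT  vc=[3]
6: 0x39 (blk 3, set 1) → VC-HIT  vc=[15]
7: 0x35 (blk 3, set 1) → L1-HIT  vc=[15]
8: 0xf3 (blk 15, set 1) → VC-HIT  vc=[3]
9: 0xf3 (blk 15, set 1) → L1-HIT  vc=[3]
10: 0xf9 (blk 15, set 1) → L1-HIT  vc=[3]
11: 0xf3 (blk 15, set 1) → L1-HIT  vc=[3]
12: 0xf0 (blk 15, set 1) → L1-HIT  vc=[3]
13: 0x3c (blk 3, set 1) → VC-HIT  vc=[15]
14: 0x3a (blk 3, set 1) → L1-HIT  vc=[15]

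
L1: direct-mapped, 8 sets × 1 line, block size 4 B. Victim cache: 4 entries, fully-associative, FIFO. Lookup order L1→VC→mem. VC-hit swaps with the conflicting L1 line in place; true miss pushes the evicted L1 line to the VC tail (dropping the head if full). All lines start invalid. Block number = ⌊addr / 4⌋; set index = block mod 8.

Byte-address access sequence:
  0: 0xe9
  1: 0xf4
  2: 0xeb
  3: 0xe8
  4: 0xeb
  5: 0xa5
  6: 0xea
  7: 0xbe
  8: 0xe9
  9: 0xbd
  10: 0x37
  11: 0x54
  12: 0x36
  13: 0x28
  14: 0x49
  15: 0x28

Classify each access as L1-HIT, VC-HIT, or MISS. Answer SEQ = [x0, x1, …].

#0 0xe9→b58/s2 MISS; vc=[]
#1 0xf4→b61/s5 MISS; vc=[]
#2 0xeb→b58/s2 L1-HIT; vc=[]
#3 0xe8→b58/s2 L1-HIT; vc=[]
#4 0xeb→b58/s2 L1-HIT; vc=[]
#5 0xa5→b41/s1 MISS; vc=[]
#6 0xea→b58/s2 L1-HIT; vc=[]
#7 0xbe→b47/s7 MISS; vc=[]
#8 0xe9→b58/s2 L1-HIT; vc=[]
#9 0xbd→b47/s7 L1-HIT; vc=[]
#10 0x37→b13/s5 MISS; vc=[61]
#11 0x54→b21/s5 MISS; vc=[61,13]
#12 0x36→b13/s5 VC-HIT; vc=[61,21]
#13 0x28→b10/s2 MISS; vc=[61,21,58]
#14 0x49→b18/s2 MISS; vc=[61,21,58,10]
#15 0x28→b10/s2 VC-HIT; vc=[61,21,58,18]

SEQ = [MISS, MISS, L1-HIT, L1-HIT, L1-HIT, MISS, L1-HIT, MISS, L1-HIT, L1-HIT, MISS, MISS, VC-HIT, MISS, MISS, VC-HIT]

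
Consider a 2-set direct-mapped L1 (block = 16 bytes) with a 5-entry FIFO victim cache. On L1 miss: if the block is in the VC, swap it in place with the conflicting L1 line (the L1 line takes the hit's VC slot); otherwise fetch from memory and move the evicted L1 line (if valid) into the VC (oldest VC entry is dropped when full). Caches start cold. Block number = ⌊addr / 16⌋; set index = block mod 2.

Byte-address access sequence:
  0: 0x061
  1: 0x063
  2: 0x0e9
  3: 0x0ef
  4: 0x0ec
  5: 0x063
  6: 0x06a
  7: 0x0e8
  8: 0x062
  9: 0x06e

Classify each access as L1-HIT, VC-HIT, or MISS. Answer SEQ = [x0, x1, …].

SEQ = [MISS, L1-HIT, MISS, L1-HIT, L1-HIT, VC-HIT, L1-HIT, VC-HIT, VC-HIT, L1-HIT]

0: 0x61 (blk 6, set 0) → MISS  vc=[]
1: 0x63 (blk 6, set 0) → L1-HIT  vc=[]
2: 0xe9 (blk 14, set 0) → MISS  vc=[6]
3: 0xef (blk 14, set 0) → L1-HIT  vc=[6]
4: 0xec (blk 14, set 0) → L1-HIT  vc=[6]
5: 0x63 (blk 6, set 0) → VC-HIT  vc=[14]
6: 0x6a (blk 6, set 0) → L1-HIT  vc=[14]
7: 0xe8 (blk 14, set 0) → VC-HIT  vc=[6]
8: 0x62 (blk 6, set 0) → VC-HIT  vc=[14]
9: 0x6e (blk 6, set 0) → L1-HIT  vc=[14]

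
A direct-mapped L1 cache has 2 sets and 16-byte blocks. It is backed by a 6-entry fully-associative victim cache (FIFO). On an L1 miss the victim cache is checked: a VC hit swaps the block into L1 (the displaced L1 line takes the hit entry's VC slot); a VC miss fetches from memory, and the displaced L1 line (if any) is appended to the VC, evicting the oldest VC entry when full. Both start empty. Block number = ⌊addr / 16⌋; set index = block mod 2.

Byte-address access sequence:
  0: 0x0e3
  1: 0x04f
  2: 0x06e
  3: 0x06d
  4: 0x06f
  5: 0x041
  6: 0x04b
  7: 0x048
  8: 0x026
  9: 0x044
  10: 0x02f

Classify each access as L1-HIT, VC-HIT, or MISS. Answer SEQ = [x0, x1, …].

#0 0xe3→b14/s0 MISS; vc=[]
#1 0x4f→b4/s0 MISS; vc=[14]
#2 0x6e→b6/s0 MISS; vc=[14,4]
#3 0x6d→b6/s0 L1-HIT; vc=[14,4]
#4 0x6f→b6/s0 L1-HIT; vc=[14,4]
#5 0x41→b4/s0 VC-HIT; vc=[14,6]
#6 0x4b→b4/s0 L1-HIT; vc=[14,6]
#7 0x48→b4/s0 L1-HIT; vc=[14,6]
#8 0x26→b2/s0 MISS; vc=[14,6,4]
#9 0x44→b4/s0 VC-HIT; vc=[14,6,2]
#10 0x2f→b2/s0 VC-HIT; vc=[14,6,4]

SEQ = [MISS, MISS, MISS, L1-HIT, L1-HIT, VC-HIT, L1-HIT, L1-HIT, MISS, VC-HIT, VC-HIT]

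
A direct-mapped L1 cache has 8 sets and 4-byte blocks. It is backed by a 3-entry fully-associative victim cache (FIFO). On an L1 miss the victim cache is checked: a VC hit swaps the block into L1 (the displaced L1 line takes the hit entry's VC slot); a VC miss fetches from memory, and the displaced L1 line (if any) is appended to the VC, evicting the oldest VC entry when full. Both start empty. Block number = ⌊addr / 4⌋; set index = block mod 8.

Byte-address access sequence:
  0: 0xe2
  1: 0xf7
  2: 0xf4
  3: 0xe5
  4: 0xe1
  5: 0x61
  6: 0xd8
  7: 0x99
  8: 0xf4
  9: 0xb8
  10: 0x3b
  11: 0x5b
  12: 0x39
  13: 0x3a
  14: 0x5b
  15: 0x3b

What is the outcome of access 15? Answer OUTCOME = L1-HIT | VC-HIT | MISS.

0: 0xe2 (blk 56, set 0) → MISS  vc=[]
1: 0xf7 (blk 61, set 5) → MISS  vc=[]
2: 0xf4 (blk 61, set 5) → L1-HIT  vc=[]
3: 0xe5 (blk 57, set 1) → MISS  vc=[]
4: 0xe1 (blk 56, set 0) → L1-HIT  vc=[]
5: 0x61 (blk 24, set 0) → MISS  vc=[56]
6: 0xd8 (blk 54, set 6) → MISS  vc=[56]
7: 0x99 (blk 38, set 6) → MISS  vc=[56, 54]
8: 0xf4 (blk 61, set 5) → L1-HIT  vc=[56, 54]
9: 0xb8 (blk 46, set 6) → MISS  vc=[56, 54, 38]
10: 0x3b (blk 14, set 6) → MISS  vc=[54, 38, 46]
11: 0x5b (blk 22, set 6) → MISS  vc=[38, 46, 14]
12: 0x39 (blk 14, set 6) → VC-HIT  vc=[38, 46, 22]
13: 0x3a (blk 14, set 6) → L1-HIT  vc=[38, 46, 22]
14: 0x5b (blk 22, set 6) → VC-HIT  vc=[38, 46, 14]
15: 0x3b (blk 14, set 6) → VC-HIT  vc=[38, 46, 22]

OUTCOME = VC-HIT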